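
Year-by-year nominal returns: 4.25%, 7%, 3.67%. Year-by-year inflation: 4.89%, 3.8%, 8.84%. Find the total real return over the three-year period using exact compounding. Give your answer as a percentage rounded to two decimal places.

Nominal growth factor = 1.0425 × 1.0700 × 1.0367 = 1.156413
Price-level growth factor = 1.0489 × 1.0380 × 1.0884 = 1.185004
Real growth factor = 1.156413 / 1.185004 = 0.975872
Total real return = 0.975872 − 1 → -2.41%.

-2.41%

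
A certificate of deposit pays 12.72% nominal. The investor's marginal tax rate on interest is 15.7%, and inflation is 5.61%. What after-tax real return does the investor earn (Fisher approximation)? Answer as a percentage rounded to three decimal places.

After-tax nominal return = 12.72% × (1 − 0.157) = 10.72296%.
r ≈ 10.72296% − 5.61% → 5.113%.

5.113%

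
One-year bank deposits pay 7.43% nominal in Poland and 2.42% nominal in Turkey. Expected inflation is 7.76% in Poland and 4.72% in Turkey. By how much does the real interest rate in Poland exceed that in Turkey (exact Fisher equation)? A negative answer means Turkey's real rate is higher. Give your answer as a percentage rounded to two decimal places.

1.89%

Poland: (1 + 0.0743)/(1 + 0.0776) − 1 = -0.3062%
Turkey: (1 + 0.0242)/(1 + 0.0472) − 1 = -2.1963%
Differential = -0.3062% − (-2.1963%) = 1.8901% → 1.89%.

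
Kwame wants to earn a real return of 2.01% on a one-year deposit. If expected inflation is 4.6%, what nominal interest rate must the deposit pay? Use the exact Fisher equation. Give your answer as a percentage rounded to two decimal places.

(1 + i) = (1 + r)(1 + π) = 1.02010 × 1.04600 = 1.0670246
i = 1.0670246 − 1, so the required nominal rate is 6.70%.

6.70%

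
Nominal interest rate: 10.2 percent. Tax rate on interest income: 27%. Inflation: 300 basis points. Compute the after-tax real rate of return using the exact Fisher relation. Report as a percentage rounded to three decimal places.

4.317%

After-tax nominal return = 10.2% × (1 − 0.27) = 7.4460%.
1 + r = 1.07446 / 1.03000 = 1.04316505
After-tax real rate = 1.04316505 − 1 → 4.317%.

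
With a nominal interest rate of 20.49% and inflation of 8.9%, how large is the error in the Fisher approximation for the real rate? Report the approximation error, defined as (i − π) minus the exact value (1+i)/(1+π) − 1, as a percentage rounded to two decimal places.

Approximate: r ≈ 20.490% − 8.900% = 11.5900%
Exact: (1 + 0.2049)/(1 + 0.0890) − 1 = 10.6428%
Error = 11.5900% − 10.6428% = 0.9472% → 0.95%.

0.95%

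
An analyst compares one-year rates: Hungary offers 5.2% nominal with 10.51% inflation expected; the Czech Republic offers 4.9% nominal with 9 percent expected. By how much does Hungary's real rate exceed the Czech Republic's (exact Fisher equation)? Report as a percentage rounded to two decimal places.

-1.04%

Hungary: (1 + 0.0520)/(1 + 0.1051) − 1 = -4.8050%
The Czech Republic: (1 + 0.0490)/(1 + 0.0900) − 1 = -3.7615%
Differential = -4.8050% − (-3.7615%) = -1.0435% → -1.04%.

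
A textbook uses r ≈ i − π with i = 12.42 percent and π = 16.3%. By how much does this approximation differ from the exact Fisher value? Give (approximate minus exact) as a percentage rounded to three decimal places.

Approximate: r ≈ 12.420% − 16.300% = -3.8800%
Exact: (1 + 0.1242)/(1 + 0.1630) − 1 = -3.3362%
Error = -3.8800% − (-3.3362%) = -0.5438% → -0.544%.

-0.544%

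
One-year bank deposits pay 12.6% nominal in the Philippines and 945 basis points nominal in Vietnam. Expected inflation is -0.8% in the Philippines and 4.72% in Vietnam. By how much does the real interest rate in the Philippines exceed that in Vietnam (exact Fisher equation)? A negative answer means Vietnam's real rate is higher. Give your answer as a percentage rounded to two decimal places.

The Philippines: (1 + 0.1260)/(1 − 0.0080) − 1 = 13.5081%
Vietnam: (1 + 0.0945)/(1 + 0.0472) − 1 = 4.5168%
Differential = 13.5081% − 4.5168% = 8.9913% → 8.99%.

8.99%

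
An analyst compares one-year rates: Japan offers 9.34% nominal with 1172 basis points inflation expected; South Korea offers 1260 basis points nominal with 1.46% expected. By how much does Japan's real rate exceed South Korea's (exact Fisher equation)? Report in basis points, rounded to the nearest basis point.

Japan: (1 + 0.0934)/(1 + 0.1172) − 1 = -2.1303%
South Korea: (1 + 0.1260)/(1 + 0.0146) − 1 = 10.9797%
Differential = -2.1303% − 10.9797% = -13.1100% → -1311 basis points.

-1311 basis points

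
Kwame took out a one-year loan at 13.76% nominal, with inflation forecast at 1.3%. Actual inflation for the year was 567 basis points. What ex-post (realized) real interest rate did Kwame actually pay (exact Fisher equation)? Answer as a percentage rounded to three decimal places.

7.656%

Ex-post: (1 + 0.1376)/(1 + 0.0567) − 1 = 7.6559%
So the realized real rate is 7.656%.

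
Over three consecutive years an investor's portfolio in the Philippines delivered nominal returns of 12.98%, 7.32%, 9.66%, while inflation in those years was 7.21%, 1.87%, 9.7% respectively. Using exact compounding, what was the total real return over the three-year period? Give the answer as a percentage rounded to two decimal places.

Nominal growth factor = 1.1298 × 1.0732 × 1.0966 = 1.329629
Price-level growth factor = 1.0721 × 1.0187 × 1.0970 = 1.198087
Real growth factor = 1.329629 / 1.198087 = 1.109794
Total real return = 1.109794 − 1 → 10.98%.

10.98%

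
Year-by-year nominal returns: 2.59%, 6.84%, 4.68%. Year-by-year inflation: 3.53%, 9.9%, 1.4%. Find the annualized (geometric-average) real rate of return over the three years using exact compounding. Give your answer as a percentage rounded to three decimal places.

-0.184%

Nominal growth factor = 1.0259 × 1.0684 × 1.0468 = 1.14736771
Price-level growth factor = 1.0353 × 1.0990 × 1.0140 = 1.15372383
Real growth factor = 1.14736771 / 1.15372383 = 0.99449078
Annualized real rate = 0.99449078^(1/3) − 1 = -0.1840% → -0.184%.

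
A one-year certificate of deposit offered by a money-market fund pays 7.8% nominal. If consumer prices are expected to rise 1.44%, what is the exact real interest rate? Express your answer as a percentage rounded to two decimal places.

1 + r = 1.07800 / 1.01440 = 1.062697
r = 1.062697 − 1 = 6.2697%, i.e. 6.27%.

6.27%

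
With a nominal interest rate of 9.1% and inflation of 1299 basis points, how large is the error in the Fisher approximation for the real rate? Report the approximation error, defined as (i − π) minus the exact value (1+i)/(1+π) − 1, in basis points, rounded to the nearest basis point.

-45 basis points

Approximate: r ≈ 9.100% − 12.990% = -3.8900%
Exact: (1 + 0.0910)/(1 + 0.1299) − 1 = -3.4428%
Error = -3.8900% − (-3.4428%) = -0.4472% → -45 basis points.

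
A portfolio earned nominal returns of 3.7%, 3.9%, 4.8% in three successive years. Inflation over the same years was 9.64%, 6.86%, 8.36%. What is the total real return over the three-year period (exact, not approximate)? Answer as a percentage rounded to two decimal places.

Compound the nominal returns: 1.0370 × 1.0390 × 1.0480 = 1.129160.
Compound inflation: 1.0964 × 1.0686 × 1.0836 = 1.269560.
Deflate: 1.129160 / 1.269560 = 0.889411.
Total real return = 0.889411 − 1 → -11.06%.

-11.06%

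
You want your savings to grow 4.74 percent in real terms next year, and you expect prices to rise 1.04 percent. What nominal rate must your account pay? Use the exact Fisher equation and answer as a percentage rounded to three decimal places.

(1 + i) = (1 + r)(1 + π) = 1.04740 × 1.01040 = 1.05829296
i = 1.05829296 − 1, so the required nominal rate is 5.829%.

5.829%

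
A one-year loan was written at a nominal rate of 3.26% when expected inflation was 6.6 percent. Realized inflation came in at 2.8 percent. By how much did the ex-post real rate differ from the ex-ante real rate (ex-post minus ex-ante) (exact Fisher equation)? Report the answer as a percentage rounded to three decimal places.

Ex-ante: (1 + 0.0326)/(1 + 0.0660) − 1 = -3.1332%
Ex-post: (1 + 0.0326)/(1 + 0.0280) − 1 = 0.4475%
Difference (ex-post − ex-ante) = 3.5807% → 3.581%.

3.581%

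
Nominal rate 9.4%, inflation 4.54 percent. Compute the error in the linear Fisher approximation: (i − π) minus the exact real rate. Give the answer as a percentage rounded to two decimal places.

0.21%

Approximate: r ≈ 9.400% − 4.540% = 4.8600%
Exact: (1 + 0.0940)/(1 + 0.0454) − 1 = 4.6489%
Error = 4.8600% − 4.6489% = 0.2111% → 0.21%.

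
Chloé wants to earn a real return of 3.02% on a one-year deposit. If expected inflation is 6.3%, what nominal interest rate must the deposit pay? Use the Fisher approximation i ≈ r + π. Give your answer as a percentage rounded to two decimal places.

i ≈ r + π = 3.02% + 6.3% = 9.32%.

9.32%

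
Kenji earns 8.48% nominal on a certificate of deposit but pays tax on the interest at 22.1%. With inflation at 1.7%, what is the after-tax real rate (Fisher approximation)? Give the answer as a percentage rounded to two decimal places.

4.91%

After-tax nominal return = 8.48% × (1 − 0.221) = 6.60592%.
r ≈ 6.60592% − 1.7% → 4.91%.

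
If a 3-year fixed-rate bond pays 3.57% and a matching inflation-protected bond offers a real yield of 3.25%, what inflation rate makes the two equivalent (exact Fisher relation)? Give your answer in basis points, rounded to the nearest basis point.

31 basis points

(1 + π) = (1 + i)/(1 + r) = 1.03570 / 1.03250 = 1.003099
Break-even inflation = 1.003099 − 1 → 31 basis points.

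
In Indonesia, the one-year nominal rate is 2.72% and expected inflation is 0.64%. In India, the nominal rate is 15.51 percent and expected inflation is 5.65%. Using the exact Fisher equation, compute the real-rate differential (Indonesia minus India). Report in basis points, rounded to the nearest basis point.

Indonesia: (1 + 0.0272)/(1 + 0.0064) − 1 = 2.0668%
India: (1 + 0.1551)/(1 + 0.0565) − 1 = 9.3327%
Differential = 2.0668% − 9.3327% = -7.2659% → -727 basis points.

-727 basis points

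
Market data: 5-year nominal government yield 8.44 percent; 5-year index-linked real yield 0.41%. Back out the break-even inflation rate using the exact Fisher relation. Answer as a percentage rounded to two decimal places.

(1 + π) = (1 + i)/(1 + r) = 1.08440 / 1.00410 = 1.079972
Break-even inflation = 1.079972 − 1 → 8.00%.

8.00%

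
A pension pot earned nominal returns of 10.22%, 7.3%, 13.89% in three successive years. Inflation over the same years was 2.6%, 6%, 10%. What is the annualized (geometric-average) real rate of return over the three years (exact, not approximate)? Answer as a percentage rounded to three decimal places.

4.032%

Nominal growth factor = 1.1022 × 1.0730 × 1.1389 = 1.34693216
Price-level growth factor = 1.0260 × 1.0600 × 1.1000 = 1.19631600
Real growth factor = 1.34693216 / 1.19631600 = 1.12589998
Annualized real rate = 1.12589998^(1/3) − 1 = 4.0319% → 4.032%.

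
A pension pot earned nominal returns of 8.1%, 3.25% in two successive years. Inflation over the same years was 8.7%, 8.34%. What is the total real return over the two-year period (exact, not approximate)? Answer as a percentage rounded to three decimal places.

-5.224%

Compound the nominal returns: 1.0810 × 1.0325 = 1.116133.
Compound inflation: 1.0870 × 1.0834 = 1.177656.
Deflate: 1.116133 / 1.177656 = 0.947758.
Total real return = 0.947758 − 1 → -5.224%.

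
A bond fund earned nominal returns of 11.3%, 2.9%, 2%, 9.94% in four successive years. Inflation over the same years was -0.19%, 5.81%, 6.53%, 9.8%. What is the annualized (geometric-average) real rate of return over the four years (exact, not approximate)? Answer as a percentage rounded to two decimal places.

Compound the nominal returns: 1.1130 × 1.0290 × 1.0200 × 1.0994 = 1.28429988.
Compound inflation: 0.9981 × 1.0581 × 1.0653 × 1.0980 = 1.23530738.
Deflate: 1.28429988 / 1.23530738 = 1.03966017.
Annualized real rate = 1.03966017^(1/4) − 1 = 0.9771% → 0.98%.

0.98%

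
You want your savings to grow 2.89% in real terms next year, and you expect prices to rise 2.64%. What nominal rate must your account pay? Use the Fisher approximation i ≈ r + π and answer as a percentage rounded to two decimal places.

5.53%

i ≈ r + π = 2.89% + 2.64% = 5.53%.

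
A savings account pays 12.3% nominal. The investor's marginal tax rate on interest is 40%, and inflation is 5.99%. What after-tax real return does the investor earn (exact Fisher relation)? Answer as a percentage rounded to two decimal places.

After-tax nominal return = 12.3% × (1 − 0.4) = 7.3800%.
1 + r = 1.07380 / 1.05990 = 1.013114
After-tax real rate = 1.013114 − 1 → 1.31%.

1.31%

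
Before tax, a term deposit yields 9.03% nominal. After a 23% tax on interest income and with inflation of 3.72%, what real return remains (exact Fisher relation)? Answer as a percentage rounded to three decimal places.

3.117%

After-tax nominal return = 9.03% × (1 − 0.23) = 6.9531%.
1 + r = 1.069531 / 1.03720 = 1.031171
After-tax real rate = 1.031171 − 1 → 3.117%.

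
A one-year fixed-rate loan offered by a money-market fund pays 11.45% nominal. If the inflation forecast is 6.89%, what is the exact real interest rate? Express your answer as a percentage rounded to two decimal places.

1 + r = 1.11450 / 1.06890 = 1.042661
r = 1.042661 − 1 = 4.2661%, i.e. 4.27%.

4.27%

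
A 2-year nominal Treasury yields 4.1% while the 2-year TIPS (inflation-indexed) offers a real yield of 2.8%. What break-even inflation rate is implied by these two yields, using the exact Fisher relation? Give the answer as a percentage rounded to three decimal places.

1.265%

(1 + π) = (1 + i)/(1 + r) = 1.04100 / 1.02800 = 1.012646
Break-even inflation = 1.012646 − 1 → 1.265%.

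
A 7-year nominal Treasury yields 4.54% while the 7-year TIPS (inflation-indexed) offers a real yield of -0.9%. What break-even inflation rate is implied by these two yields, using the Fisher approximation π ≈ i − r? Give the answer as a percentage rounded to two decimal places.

π ≈ i − r = 4.54% − (-0.9%) → 5.44%.

5.44%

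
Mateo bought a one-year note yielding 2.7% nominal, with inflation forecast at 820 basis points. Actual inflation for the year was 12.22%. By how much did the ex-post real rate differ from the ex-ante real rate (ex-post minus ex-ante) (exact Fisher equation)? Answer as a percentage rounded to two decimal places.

Ex-ante: (1 + 0.0270)/(1 + 0.0820) − 1 = -5.0832%
Ex-post: (1 + 0.0270)/(1 + 0.1222) − 1 = -8.4833%
Difference (ex-post − ex-ante) = -3.4002% → -3.40%.

-3.40%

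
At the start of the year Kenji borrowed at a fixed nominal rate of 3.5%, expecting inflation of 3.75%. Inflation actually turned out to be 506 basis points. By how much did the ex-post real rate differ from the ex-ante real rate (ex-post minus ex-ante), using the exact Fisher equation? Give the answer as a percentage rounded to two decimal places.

-1.24%

Ex-ante: (1 + 0.0350)/(1 + 0.0375) − 1 = -0.2410%
Ex-post: (1 + 0.0350)/(1 + 0.0506) − 1 = -1.4849%
Difference (ex-post − ex-ante) = -1.2439% → -1.24%.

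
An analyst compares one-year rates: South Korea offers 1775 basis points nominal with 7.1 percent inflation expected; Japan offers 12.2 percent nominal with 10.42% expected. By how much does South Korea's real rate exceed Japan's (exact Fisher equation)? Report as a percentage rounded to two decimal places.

South Korea: (1 + 0.1775)/(1 + 0.0710) − 1 = 9.9440%
Japan: (1 + 0.1220)/(1 + 0.1042) − 1 = 1.6120%
Differential = 9.9440% − 1.6120% = 8.3320% → 8.33%.

8.33%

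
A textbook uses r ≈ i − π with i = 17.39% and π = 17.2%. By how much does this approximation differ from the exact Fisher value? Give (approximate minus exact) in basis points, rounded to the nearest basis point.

Approximate: r ≈ 17.390% − 17.200% = 0.1900%
Exact: (1 + 0.1739)/(1 + 0.1720) − 1 = 0.1621%
Error = 0.1900% − 0.1621% = 0.0279% → 3 basis points.

3 basis points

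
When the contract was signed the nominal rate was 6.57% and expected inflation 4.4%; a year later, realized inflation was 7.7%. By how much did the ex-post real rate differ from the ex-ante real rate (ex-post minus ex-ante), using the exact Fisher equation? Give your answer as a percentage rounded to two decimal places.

-3.13%

Ex-ante: (1 + 0.0657)/(1 + 0.0440) − 1 = 2.0785%
Ex-post: (1 + 0.0657)/(1 + 0.0770) − 1 = -1.0492%
Difference (ex-post − ex-ante) = -3.1278% → -3.13%.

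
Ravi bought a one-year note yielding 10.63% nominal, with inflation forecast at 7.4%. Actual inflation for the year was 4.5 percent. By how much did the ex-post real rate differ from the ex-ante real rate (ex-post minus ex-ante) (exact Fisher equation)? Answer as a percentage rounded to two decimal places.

Ex-ante: (1 + 0.1063)/(1 + 0.0740) − 1 = 3.0074%
Ex-post: (1 + 0.1063)/(1 + 0.0450) − 1 = 5.8660%
Difference (ex-post − ex-ante) = 2.8586% → 2.86%.

2.86%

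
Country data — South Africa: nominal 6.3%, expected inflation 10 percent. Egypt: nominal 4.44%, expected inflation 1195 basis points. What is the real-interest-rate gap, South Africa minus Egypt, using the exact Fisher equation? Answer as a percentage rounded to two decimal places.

3.34%

South Africa: (1 + 0.0630)/(1 + 0.1000) − 1 = -3.3636%
Egypt: (1 + 0.0444)/(1 + 0.1195) − 1 = -6.7084%
Differential = -3.3636% − (-6.7084%) = 3.3447% → 3.34%.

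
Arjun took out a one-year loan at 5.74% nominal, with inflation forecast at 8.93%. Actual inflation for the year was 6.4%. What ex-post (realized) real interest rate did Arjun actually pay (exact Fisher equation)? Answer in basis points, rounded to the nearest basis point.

Ex-post: (1 + 0.0574)/(1 + 0.0640) − 1 = -0.6203%
So the realized real rate is -62 basis points.

-62 basis points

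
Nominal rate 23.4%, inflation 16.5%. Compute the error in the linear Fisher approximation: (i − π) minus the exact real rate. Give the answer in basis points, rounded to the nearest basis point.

98 basis points

Approximate: r ≈ 23.400% − 16.500% = 6.9000%
Exact: (1 + 0.2340)/(1 + 0.1650) − 1 = 5.9227%
Error = 6.9000% − 5.9227% = 0.9773% → 98 basis points.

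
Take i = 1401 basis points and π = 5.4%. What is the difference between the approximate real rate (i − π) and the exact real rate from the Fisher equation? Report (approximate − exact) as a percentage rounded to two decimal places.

Approximate: r ≈ 14.010% − 5.400% = 8.6100%
Exact: (1 + 0.1401)/(1 + 0.0540) − 1 = 8.1689%
Error = 8.6100% − 8.1689% = 0.4411% → 0.44%.

0.44%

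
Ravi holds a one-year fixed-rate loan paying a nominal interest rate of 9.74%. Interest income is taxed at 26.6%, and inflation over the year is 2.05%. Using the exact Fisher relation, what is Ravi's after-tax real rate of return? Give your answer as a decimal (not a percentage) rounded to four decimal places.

0.0500

After-tax nominal return = 9.74% × (1 − 0.266) = 7.14916%.
1 + r = 1.0714916 / 1.02050 = 1.049967
After-tax real rate = 1.049967 − 1 → 0.0500.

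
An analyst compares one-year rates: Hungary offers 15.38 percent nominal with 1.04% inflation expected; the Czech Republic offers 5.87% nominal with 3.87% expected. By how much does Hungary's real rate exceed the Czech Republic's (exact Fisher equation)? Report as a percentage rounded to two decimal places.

Hungary: (1 + 0.1538)/(1 + 0.0104) − 1 = 14.1924%
The Czech Republic: (1 + 0.0587)/(1 + 0.0387) − 1 = 1.9255%
Differential = 14.1924% − 1.9255% = 12.2669% → 12.27%.

12.27%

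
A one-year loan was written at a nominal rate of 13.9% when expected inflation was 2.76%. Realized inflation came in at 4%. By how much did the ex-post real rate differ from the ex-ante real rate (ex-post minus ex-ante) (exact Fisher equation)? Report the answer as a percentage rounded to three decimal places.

-1.322%

Ex-ante: (1 + 0.1390)/(1 + 0.0276) − 1 = 10.8408%
Ex-post: (1 + 0.1390)/(1 + 0.0400) − 1 = 9.5192%
Difference (ex-post − ex-ante) = -1.3216% → -1.322%.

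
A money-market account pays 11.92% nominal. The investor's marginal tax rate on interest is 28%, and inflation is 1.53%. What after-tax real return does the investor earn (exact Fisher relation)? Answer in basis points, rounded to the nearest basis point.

695 basis points

After-tax nominal return = 11.92% × (1 − 0.28) = 8.5824%.
1 + r = 1.085824 / 1.01530 = 1.069461
After-tax real rate = 1.069461 − 1 → 695 basis points.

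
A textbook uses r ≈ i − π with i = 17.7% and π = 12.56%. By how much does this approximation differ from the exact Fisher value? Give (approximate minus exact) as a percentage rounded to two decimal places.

0.57%

Approximate: r ≈ 17.700% − 12.560% = 5.1400%
Exact: (1 + 0.1770)/(1 + 0.1256) − 1 = 4.5665%
Error = 5.1400% − 4.5665% = 0.5735% → 0.57%.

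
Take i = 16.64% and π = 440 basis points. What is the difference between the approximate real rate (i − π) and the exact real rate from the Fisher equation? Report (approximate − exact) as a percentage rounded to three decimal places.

Approximate: r ≈ 16.640% − 4.400% = 12.2400%
Exact: (1 + 0.1664)/(1 + 0.0440) − 1 = 11.7241%
Error = 12.2400% − 11.7241% = 0.5159% → 0.516%.

0.516%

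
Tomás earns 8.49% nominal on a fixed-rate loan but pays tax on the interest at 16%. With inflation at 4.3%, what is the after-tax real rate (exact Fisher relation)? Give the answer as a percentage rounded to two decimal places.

After-tax nominal return = 8.49% × (1 − 0.16) = 7.1316%.
1 + r = 1.071316 / 1.04300 = 1.027149
After-tax real rate = 1.027149 − 1 → 2.71%.

2.71%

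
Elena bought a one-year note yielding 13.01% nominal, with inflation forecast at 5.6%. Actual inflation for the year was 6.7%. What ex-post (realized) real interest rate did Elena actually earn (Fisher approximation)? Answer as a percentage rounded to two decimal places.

Ex-post: 13.01% − 6.7% = 6.310%
So the realized real rate is 6.31%.

6.31%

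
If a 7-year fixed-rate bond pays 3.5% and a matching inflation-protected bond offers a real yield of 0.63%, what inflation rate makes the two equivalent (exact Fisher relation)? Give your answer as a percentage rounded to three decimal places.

(1 + π) = (1 + i)/(1 + r) = 1.03500 / 1.00630 = 1.028520
Break-even inflation = 1.028520 − 1 → 2.852%.

2.852%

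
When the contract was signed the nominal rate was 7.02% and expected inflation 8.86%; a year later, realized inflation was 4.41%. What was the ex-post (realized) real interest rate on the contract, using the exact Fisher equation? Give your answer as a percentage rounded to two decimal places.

Ex-post: (1 + 0.0702)/(1 + 0.0441) − 1 = 2.4998%
So the realized real rate is 2.50%.

2.50%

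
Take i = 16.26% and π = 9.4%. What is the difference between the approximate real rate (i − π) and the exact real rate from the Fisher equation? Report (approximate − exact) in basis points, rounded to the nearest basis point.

59 basis points

Approximate: r ≈ 16.260% − 9.400% = 6.8600%
Exact: (1 + 0.1626)/(1 + 0.0940) − 1 = 6.2706%
Error = 6.8600% − 6.2706% = 0.5894% → 59 basis points.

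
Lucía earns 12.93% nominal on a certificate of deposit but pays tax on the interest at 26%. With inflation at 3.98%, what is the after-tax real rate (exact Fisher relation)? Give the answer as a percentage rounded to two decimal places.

After-tax nominal return = 12.93% × (1 − 0.26) = 9.5682%.
1 + r = 1.095682 / 1.03980 = 1.053743
After-tax real rate = 1.053743 − 1 → 5.37%.

5.37%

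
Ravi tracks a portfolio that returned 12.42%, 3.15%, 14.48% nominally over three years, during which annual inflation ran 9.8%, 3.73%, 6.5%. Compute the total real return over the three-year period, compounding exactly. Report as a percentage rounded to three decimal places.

9.443%

Nominal growth factor = 1.1242 × 1.0315 × 1.1448 = 1.3275242
Price-level growth factor = 1.0980 × 1.0373 × 1.0650 = 1.2129875
Real growth factor = 1.3275242 / 1.2129875 = 1.0944253
Total real return = 1.0944253 − 1 → 9.443%.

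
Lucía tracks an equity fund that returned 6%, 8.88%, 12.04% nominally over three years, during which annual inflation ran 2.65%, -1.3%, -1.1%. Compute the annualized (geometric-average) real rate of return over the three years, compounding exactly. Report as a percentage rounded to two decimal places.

Nominal growth factor = 1.0600 × 1.0888 × 1.1204 = 1.29308501
Price-level growth factor = 1.0265 × 0.9870 × 0.9890 = 1.00201079
Real growth factor = 1.29308501 / 1.00201079 = 1.29049011
Annualized real rate = 1.29049011^(1/3) − 1 = 8.8725% → 8.87%.

8.87%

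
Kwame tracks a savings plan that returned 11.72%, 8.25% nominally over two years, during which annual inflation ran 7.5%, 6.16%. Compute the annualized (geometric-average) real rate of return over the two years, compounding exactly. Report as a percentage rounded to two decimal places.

2.94%

Nominal growth factor = 1.1172 × 1.0825 = 1.20936900
Price-level growth factor = 1.0750 × 1.0616 = 1.14122000
Real growth factor = 1.20936900 / 1.14122000 = 1.05971592
Annualized real rate = 1.05971592^(1/2) − 1 = 2.9425% → 2.94%.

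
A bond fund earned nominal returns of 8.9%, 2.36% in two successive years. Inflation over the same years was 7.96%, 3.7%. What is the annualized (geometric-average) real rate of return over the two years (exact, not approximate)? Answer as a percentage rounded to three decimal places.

Nominal growth factor = 1.0890 × 1.0236 = 1.11470040
Price-level growth factor = 1.0796 × 1.0370 = 1.11954520
Real growth factor = 1.11470040 / 1.11954520 = 0.99567253
Annualized real rate = 0.99567253^(1/2) − 1 = -0.2166% → -0.217%.

-0.217%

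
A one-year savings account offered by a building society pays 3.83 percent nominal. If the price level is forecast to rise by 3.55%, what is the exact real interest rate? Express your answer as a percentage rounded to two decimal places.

1 + r = 1.03830 / 1.03550 = 1.002704
r = 1.002704 − 1 = 0.2704%, i.e. 0.27%.

0.27%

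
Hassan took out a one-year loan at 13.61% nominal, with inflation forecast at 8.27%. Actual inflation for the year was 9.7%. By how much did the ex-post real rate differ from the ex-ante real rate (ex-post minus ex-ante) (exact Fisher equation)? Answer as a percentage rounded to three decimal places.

-1.368%

Ex-ante: (1 + 0.1361)/(1 + 0.0827) − 1 = 4.9321%
Ex-post: (1 + 0.1361)/(1 + 0.0970) − 1 = 3.5643%
Difference (ex-post − ex-ante) = -1.3678% → -1.368%.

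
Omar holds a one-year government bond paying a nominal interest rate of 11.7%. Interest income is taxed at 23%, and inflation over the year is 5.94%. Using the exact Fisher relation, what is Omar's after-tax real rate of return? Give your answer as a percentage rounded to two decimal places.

2.90%

After-tax nominal return = 11.7% × (1 − 0.23) = 9.0090%.
1 + r = 1.09009 / 1.05940 = 1.028969
After-tax real rate = 1.028969 − 1 → 2.90%.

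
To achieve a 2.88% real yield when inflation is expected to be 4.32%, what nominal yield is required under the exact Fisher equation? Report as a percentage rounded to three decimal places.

(1 + i) = (1 + r)(1 + π) = 1.02880 × 1.04320 = 1.07324416
i = 1.07324416 − 1, so the required nominal rate is 7.324%.

7.324%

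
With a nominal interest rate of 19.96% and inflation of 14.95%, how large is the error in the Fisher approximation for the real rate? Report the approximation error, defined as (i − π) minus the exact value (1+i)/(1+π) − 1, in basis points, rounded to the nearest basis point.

65 basis points

Approximate: r ≈ 19.960% − 14.950% = 5.0100%
Exact: (1 + 0.1996)/(1 + 0.1495) − 1 = 4.3584%
Error = 5.0100% − 4.3584% = 0.6516% → 65 basis points.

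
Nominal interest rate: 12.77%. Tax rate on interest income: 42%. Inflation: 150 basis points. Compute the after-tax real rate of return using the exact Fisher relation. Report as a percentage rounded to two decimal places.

After-tax nominal return = 12.77% × (1 − 0.42) = 7.4066%.
1 + r = 1.074066 / 1.01500 = 1.058193
After-tax real rate = 1.058193 − 1 → 5.82%.

5.82%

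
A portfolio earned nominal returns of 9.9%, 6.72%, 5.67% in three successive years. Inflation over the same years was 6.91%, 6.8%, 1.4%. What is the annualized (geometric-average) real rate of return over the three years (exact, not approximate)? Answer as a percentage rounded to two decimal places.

Compound the nominal returns: 1.0990 × 1.0672 × 1.0567 = 1.23935355.
Compound inflation: 1.0691 × 1.0680 × 1.0140 = 1.15778398.
Deflate: 1.23935355 / 1.15778398 = 1.07045319.
Annualized real rate = 1.07045319^(1/3) − 1 = 2.2954% → 2.30%.

2.30%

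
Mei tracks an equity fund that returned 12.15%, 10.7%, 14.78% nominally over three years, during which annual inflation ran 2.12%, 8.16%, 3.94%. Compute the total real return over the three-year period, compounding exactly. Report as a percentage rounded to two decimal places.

Nominal growth factor = 1.1215 × 1.1070 × 1.1478 = 1.424994
Price-level growth factor = 1.0212 × 1.0816 × 1.0394 = 1.148048
Real growth factor = 1.424994 / 1.148048 = 1.241232
Total real return = 1.241232 − 1 → 24.12%.

24.12%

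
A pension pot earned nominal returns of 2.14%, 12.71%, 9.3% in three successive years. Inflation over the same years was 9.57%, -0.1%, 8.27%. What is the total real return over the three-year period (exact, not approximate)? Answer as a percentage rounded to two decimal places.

Nominal growth factor = 1.0214 × 1.1271 × 1.0930 = 1.258283
Price-level growth factor = 1.0957 × 0.9990 × 1.0827 = 1.185128
Real growth factor = 1.258283 / 1.185128 = 1.061728
Total real return = 1.061728 − 1 → 6.17%.

6.17%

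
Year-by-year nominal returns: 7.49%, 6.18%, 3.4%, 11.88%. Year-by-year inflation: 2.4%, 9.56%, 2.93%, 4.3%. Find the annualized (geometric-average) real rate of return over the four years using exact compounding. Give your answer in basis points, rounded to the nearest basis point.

232 basis points

Compound the nominal returns: 1.0749 × 1.0618 × 1.0340 × 1.1188 = 1.32033392.
Compound inflation: 1.0240 × 1.0956 × 1.0293 × 1.0430 = 1.20442084.
Deflate: 1.32033392 / 1.20442084 = 1.09623968.
Annualized real rate = 1.09623968^(1/4) − 1 = 2.3237% → 232 basis points.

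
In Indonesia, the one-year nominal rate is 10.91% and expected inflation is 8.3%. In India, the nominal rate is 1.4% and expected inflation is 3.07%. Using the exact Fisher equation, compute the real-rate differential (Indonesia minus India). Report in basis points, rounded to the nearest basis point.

403 basis points

Indonesia: (1 + 0.1091)/(1 + 0.0830) − 1 = 2.4100%
India: (1 + 0.0140)/(1 + 0.0307) − 1 = -1.6203%
Differential = 2.4100% − (-1.6203%) = 4.0302% → 403 basis points.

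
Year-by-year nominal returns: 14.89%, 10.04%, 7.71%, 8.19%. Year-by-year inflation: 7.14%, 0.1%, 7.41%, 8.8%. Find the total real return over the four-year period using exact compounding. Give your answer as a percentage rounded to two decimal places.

Compound the nominal returns: 1.1489 × 1.1004 × 1.0771 × 1.0819 = 1.473248.
Compound inflation: 1.0714 × 1.0010 × 1.0741 × 1.0880 = 1.253312.
Deflate: 1.473248 / 1.253312 = 1.175484.
Total real return = 1.175484 − 1 → 17.55%.

17.55%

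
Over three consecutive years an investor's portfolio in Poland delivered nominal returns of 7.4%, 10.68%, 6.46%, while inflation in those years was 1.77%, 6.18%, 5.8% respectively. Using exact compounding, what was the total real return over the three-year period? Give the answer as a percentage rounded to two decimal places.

10.69%

Nominal growth factor = 1.0740 × 1.1068 × 1.0646 = 1.265493
Price-level growth factor = 1.0177 × 1.0618 × 1.0580 = 1.143268
Real growth factor = 1.265493 / 1.143268 = 1.106909
Total real return = 1.106909 − 1 → 10.69%.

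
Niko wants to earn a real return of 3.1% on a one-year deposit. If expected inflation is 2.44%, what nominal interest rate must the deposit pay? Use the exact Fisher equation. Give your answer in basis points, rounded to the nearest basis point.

(1 + i) = (1 + r)(1 + π) = 1.03100 × 1.02440 = 1.0561564
i = 1.0561564 − 1, so the required nominal rate is 562 basis points.

562 basis points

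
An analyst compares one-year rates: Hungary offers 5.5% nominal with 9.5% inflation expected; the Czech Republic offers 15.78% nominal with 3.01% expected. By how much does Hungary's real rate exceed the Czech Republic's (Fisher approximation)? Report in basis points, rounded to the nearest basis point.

-1677 basis points

Hungary: 5.5% − 9.5% = -4.000%
The Czech Republic: 15.78% − 3.01% = 12.770%
Differential = -16.770% → -1677 basis points.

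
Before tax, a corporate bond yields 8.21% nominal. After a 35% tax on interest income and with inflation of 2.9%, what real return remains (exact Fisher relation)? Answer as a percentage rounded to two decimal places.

After-tax nominal return = 8.21% × (1 − 0.35) = 5.3365%.
1 + r = 1.053365 / 1.02900 = 1.023678
After-tax real rate = 1.023678 − 1 → 2.37%.

2.37%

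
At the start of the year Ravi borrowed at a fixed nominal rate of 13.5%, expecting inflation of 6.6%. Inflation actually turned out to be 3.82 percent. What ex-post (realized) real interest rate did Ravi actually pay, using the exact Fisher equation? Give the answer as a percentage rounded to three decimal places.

9.324%

Ex-post: (1 + 0.1350)/(1 + 0.0382) − 1 = 9.3238%
So the realized real rate is 9.324%.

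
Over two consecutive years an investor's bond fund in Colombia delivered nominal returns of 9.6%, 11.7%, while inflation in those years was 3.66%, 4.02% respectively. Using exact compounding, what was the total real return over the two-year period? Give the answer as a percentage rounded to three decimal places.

13.537%

Nominal growth factor = 1.0960 × 1.1170 = 1.2242320
Price-level growth factor = 1.0366 × 1.0402 = 1.0782713
Real growth factor = 1.2242320 / 1.0782713 = 1.1353654
Total real return = 1.1353654 − 1 → 13.537%.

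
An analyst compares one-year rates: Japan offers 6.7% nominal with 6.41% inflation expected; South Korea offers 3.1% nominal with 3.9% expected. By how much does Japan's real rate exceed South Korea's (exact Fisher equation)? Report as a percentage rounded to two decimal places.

1.04%

Japan: (1 + 0.0670)/(1 + 0.0641) − 1 = 0.2725%
South Korea: (1 + 0.0310)/(1 + 0.0390) − 1 = -0.7700%
Differential = 0.2725% − (-0.7700%) = 1.0425% → 1.04%.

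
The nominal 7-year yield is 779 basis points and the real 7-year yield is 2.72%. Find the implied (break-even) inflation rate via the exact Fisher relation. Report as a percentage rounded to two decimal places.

4.94%

(1 + π) = (1 + i)/(1 + r) = 1.07790 / 1.02720 = 1.049357
Break-even inflation = 1.049357 − 1 → 4.94%.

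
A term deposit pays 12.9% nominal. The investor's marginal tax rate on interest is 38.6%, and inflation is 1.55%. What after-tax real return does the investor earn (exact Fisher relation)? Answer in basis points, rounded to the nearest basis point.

After-tax nominal return = 12.9% × (1 − 0.386) = 7.9206%.
1 + r = 1.079206 / 1.01550 = 1.062734
After-tax real rate = 1.062734 − 1 → 627 basis points.

627 basis points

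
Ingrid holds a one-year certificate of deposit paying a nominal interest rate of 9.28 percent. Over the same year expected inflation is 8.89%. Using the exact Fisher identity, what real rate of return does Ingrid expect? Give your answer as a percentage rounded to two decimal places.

By the Fisher identity, 1 + r = (1 + i)/(1 + π).
1 + r = 1.09280 / 1.08890 = 1.003582
r = 1.003582 − 1 = 0.3582%, i.e. 0.36%.

0.36%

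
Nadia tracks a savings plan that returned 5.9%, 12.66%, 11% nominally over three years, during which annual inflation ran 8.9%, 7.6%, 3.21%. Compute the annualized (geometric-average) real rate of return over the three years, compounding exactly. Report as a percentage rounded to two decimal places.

3.07%

Nominal growth factor = 1.0590 × 1.1266 × 1.1100 = 1.32430703
Price-level growth factor = 1.0890 × 1.0760 × 1.0321 = 1.20937762
Real growth factor = 1.32430703 / 1.20937762 = 1.09503186
Annualized real rate = 1.09503186^(1/3) − 1 = 3.0724% → 3.07%.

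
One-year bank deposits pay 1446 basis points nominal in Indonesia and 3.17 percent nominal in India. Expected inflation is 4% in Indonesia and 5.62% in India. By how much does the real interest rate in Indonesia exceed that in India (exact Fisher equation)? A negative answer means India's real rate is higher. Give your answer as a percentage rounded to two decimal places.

12.38%

Indonesia: (1 + 0.1446)/(1 + 0.0400) − 1 = 10.0577%
India: (1 + 0.0317)/(1 + 0.0562) − 1 = -2.3196%
Differential = 10.0577% − (-2.3196%) = 12.3773% → 12.38%.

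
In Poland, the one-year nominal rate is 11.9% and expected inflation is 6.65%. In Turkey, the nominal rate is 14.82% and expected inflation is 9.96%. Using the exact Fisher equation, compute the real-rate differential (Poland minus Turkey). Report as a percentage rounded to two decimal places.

0.50%

Poland: (1 + 0.1190)/(1 + 0.0665) − 1 = 4.9226%
Turkey: (1 + 0.1482)/(1 + 0.0996) − 1 = 4.4198%
Differential = 4.9226% − 4.4198% = 0.5029% → 0.50%.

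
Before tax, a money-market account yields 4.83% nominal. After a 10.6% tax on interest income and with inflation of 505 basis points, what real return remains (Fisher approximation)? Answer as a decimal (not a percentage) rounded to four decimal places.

-0.0073

After-tax nominal return = 4.83% × (1 − 0.106) = 4.31802%.
r ≈ 4.31802% − 5.05% → -0.0073.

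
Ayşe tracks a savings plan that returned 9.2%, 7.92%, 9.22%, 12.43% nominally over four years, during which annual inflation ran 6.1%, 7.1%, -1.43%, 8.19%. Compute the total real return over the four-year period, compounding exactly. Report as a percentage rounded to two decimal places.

19.42%

Compound the nominal returns: 1.0920 × 1.0792 × 1.0922 × 1.1243 = 1.447135.
Compound inflation: 1.0610 × 1.0710 × 0.9857 × 1.0819 = 1.211816.
Deflate: 1.447135 / 1.211816 = 1.194187.
Total real return = 1.194187 − 1 → 19.42%.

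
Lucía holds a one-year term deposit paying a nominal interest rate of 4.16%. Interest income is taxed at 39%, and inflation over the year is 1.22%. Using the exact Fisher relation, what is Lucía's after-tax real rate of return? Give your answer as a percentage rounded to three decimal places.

1.302%

After-tax nominal return = 4.16% × (1 − 0.39) = 2.5376%.
1 + r = 1.025376 / 1.01220 = 1.013017
After-tax real rate = 1.013017 − 1 → 1.302%.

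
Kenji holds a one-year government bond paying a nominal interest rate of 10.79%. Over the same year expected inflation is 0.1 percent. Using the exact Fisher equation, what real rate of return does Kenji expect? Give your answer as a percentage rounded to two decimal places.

10.68%

1 + r = 1.10790 / 1.00100 = 1.106793
r = 1.106793 − 1 = 10.6793%, i.e. 10.68%.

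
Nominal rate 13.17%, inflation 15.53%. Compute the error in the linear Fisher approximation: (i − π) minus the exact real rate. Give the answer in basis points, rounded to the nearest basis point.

-32 basis points

Approximate: r ≈ 13.170% − 15.530% = -2.3600%
Exact: (1 + 0.1317)/(1 + 0.1553) − 1 = -2.0428%
Error = -2.3600% − (-2.0428%) = -0.3172% → -32 basis points.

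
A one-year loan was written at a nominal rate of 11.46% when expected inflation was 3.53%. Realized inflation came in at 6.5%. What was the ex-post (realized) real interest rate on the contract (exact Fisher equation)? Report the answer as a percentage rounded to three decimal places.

Ex-post: (1 + 0.1146)/(1 + 0.0650) − 1 = 4.6573%
So the realized real rate is 4.657%.

4.657%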